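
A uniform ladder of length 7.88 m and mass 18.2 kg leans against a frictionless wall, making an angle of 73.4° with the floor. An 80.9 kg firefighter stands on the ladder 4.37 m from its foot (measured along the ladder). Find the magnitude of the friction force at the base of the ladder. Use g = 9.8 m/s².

f ≈ 158 N

Sum moments about the foot of the ladder (the floor normal and friction both act there and drop out).
Ladder weight 18.2×9.8 = 178.4 N acts at 3.94 m along the ladder; its horizontal arm is 3.94·cos73.4° = 1.126 m → τ = 200.9 N·m clockwise.
Firefighter: 80.9×9.8 = 792.8 N at 4.37 m → arm 1.248 m → τ = 989.4 N·m clockwise.
Wall normal N acts horizontally at the top; its moment arm is the height L sinθ = 7.88·sin73.4° = 7.552 m, counterclockwise.
Setting net torque to zero: N × 7.552 = 1190 → N = 158 N.
ΣFx = 0: friction at the foot balances the wall's push, so f = N_wall = 158 N.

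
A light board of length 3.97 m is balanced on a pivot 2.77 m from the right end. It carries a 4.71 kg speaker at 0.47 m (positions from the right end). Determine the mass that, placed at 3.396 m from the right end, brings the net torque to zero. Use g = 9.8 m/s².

m ≈ 17.3 kg

Sum moments about the pivot (at 2.77 m from the right end) (the support reaction has zero arm there).
Speaker: 4.71 × 9.8 = 46.16 N down at 0.47 m → arm 2.3 m, τ = 46.16 × 2.3 = 106.2 N·m clockwise.
Net moment of known loads = 106.2 N·m clockwise.
An unknown mass m at 3.396 m has arm 0.626 m; its moment is m·g·0.626 counterclockwise.
Balancing moments: m × 9.8 × 0.626 = 106.2, giving m = 106.2 / (9.8 × 0.626) = 17.3 kg.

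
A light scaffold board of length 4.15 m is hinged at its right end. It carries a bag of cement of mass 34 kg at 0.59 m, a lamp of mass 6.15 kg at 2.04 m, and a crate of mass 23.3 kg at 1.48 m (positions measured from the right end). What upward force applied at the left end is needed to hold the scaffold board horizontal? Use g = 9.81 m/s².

F ≈ 159 N

Taking torques about the right end:
Bag of cement: 34 × 9.81 = 333.5 N down at 0.59 m → arm 0.59 m, τ = 333.5 × 0.59 = 196.8 N·m counterclockwise.
Lamp: 6.15 × 9.81 = 60.33 N down at 2.04 m → arm 2.04 m, τ = 60.33 × 2.04 = 123.1 N·m counterclockwise.
Crate: 23.3 × 9.81 = 228.6 N down at 1.48 m → arm 1.48 m, τ = 228.6 × 1.48 = 338.3 N·m counterclockwise.
Net moment of the loads = 658.2 N·m counterclockwise.
The upward force F acts at the left end, arm 4.15 m, giving F × 4.15 clockwise.
For rotational equilibrium, F × 4.15 = 658.2, so F = 658.2 / 4.15 = 159 N.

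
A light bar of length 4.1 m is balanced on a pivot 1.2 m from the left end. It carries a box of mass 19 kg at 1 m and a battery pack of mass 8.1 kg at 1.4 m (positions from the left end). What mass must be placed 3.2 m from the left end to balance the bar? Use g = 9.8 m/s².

Take moments about the pivot (at 1.2 m from the left end).
Box: 19 × 9.8 = 186.2 N down at 1 m → arm 0.2 m, τ = 186.2 × 0.2 = 37.24 N·m counterclockwise.
Battery pack: 8.1 × 9.8 = 79.38 N down at 1.4 m → arm 0.2 m, τ = 79.38 × 0.2 = 15.88 N·m clockwise.
Net moment of known loads = 21.36 N·m counterclockwise.
An unknown mass m at 3.2 m has arm 2 m; its moment is m·g·2 clockwise.
Setting net torque to zero: m × 9.8 × 2 = 21.36 → m = 21.36 / (9.8 × 2) = 1.09 kg.

m ≈ 1.09 kg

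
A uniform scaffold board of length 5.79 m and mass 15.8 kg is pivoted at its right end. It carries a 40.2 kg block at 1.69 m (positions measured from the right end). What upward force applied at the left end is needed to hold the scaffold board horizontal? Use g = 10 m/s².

F ≈ 196 N

Taking torques about the right end:
Beam weight: 15.8 × 10 = 158 N down at 2.895 m → arm 2.895 m, τ = 158 × 2.895 = 457.4 N·m counterclockwise.
Block: 40.2 × 10 = 402 N down at 1.69 m → arm 1.69 m, τ = 402 × 1.69 = 679.4 N·m counterclockwise.
Net moment of the loads = 1137 N·m counterclockwise.
The upward force F acts at the left end, arm 5.79 m, giving F × 5.79 clockwise.
Στ = 0 ⇒ F × 5.79 = 1137 ⇒ F = 1137 / 5.79 = 196 N.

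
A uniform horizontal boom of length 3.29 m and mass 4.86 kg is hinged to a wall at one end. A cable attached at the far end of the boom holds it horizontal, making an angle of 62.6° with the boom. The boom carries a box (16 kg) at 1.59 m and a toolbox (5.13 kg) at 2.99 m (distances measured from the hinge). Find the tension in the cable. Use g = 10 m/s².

T ≈ 167 N

Sum moments about the hinge (the unknown hinge reaction has zero arm there).
Beam weight: 4.86 × 10 = 48.6 N down at 1.645 m → arm 1.645 m, τ = 48.6 × 1.645 = 79.95 N·m clockwise.
Box: 16 × 10 = 160 N down at 1.59 m → arm 1.59 m, τ = 160 × 1.59 = 254.4 N·m clockwise.
Toolbox: 5.13 × 10 = 51.3 N down at 2.99 m → arm 2.99 m, τ = 51.3 × 2.99 = 153.4 N·m clockwise.
Total clockwise load moment = 487.8 N·m.
The cable tension T acts at 3.29 m; only its component perpendicular to the boom, T sinθ, produces torque. sin 62.6° = 0.8878.
For rotational equilibrium, T × 3.29 × 0.8878 = 487.8, so T = 487.8 / 2.921 = 167 N.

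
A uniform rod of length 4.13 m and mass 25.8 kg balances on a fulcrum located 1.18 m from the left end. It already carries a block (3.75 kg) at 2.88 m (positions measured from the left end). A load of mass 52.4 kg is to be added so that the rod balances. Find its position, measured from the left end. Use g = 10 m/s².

x ≈ 0.623 m from the left end

Taking torques about the fulcrum (at 1.18 m from the left end):
Beam weight: 25.8 × 10 = 258 N down at 2.065 m → arm 0.885 m, τ = 258 × 0.885 = 228.3 N·m clockwise.
Block: 3.75 × 10 = 37.5 N down at 2.88 m → arm 1.7 m, τ = 37.5 × 1.7 = 63.75 N·m clockwise.
Net moment of existing loads = 292.1 N·m clockwise.
The load weighs 52.4 × 10 = 524 N and must supply an equal counterclockwise moment, so its lever arm about the fulcrum is 292.1 / 524 = 0.557 m.
That puts it at 1.18 − 0.557 = 0.623 m from the left end.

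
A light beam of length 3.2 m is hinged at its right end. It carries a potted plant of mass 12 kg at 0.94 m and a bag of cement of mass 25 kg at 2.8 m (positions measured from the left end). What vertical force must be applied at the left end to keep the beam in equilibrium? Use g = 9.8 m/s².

F ≈ 114 N

About the right end:
Potted plant: 12 × 9.8 = 117.6 N down at 0.94 m → arm 2.26 m, τ = 117.6 × 2.26 = 265.8 N·m counterclockwise.
Bag of cement: 25 × 9.8 = 245 N down at 2.8 m → arm 0.4 m, τ = 245 × 0.4 = 98 N·m counterclockwise.
Net moment of the loads = 363.8 N·m counterclockwise.
The upward force F acts at the left end, arm 3.2 m, giving F × 3.2 clockwise.
Balancing moments: F × 3.2 = 363.8, giving F = 363.8 / 3.2 = 114 N.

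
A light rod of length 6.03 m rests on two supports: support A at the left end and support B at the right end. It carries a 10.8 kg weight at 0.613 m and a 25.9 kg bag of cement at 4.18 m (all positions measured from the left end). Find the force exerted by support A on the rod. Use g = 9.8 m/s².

R_A ≈ 173 N

Sum moments about support B (its reaction then has zero moment arm).
Weight: 10.8 × 9.8 = 105.8 N down at 0.613 m → arm 5.417 m, τ = 105.8 × 5.417 = 573.1 N·m counterclockwise.
Bag of cement: 25.9 × 9.8 = 253.8 N down at 4.18 m → arm 1.85 m, τ = 253.8 × 1.85 = 469.5 N·m counterclockwise.
Net load moment about support B = 1043 N·m counterclockwise.
Reaction R at support A is upward at 0 m, arm 6.03 m → moment R × 6.03 clockwise.
Setting net torque to zero: R × 6.03 = 1043 → R = 173 N.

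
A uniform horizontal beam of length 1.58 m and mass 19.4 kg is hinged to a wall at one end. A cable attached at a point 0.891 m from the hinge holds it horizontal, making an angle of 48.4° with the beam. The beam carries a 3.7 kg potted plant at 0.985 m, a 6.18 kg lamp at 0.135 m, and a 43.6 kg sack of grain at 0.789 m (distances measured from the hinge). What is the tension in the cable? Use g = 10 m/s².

Sum moments about the hinge (the unknown hinge reaction has zero arm there).
Beam weight: 19.4 × 10 = 194 N down at 0.79 m → arm 0.79 m, τ = 194 × 0.79 = 153.3 N·m clockwise.
Potted plant: 3.7 × 10 = 37 N down at 0.985 m → arm 0.985 m, τ = 37 × 0.985 = 36.45 N·m clockwise.
Lamp: 6.18 × 10 = 61.8 N down at 0.135 m → arm 0.135 m, τ = 61.8 × 0.135 = 8.343 N·m clockwise.
Sack of grain: 43.6 × 10 = 436 N down at 0.789 m → arm 0.789 m, τ = 436 × 0.789 = 344 N·m clockwise.
Total clockwise load moment = 542.1 N·m.
The cable tension T acts at 0.891 m; only its component perpendicular to the beam, T sinθ, produces torque. sin 48.4° = 0.7478.
For rotational equilibrium, T × 0.891 × 0.7478 = 542.1, so T = 542.1 / 0.6663 = 814 N.

T ≈ 814 N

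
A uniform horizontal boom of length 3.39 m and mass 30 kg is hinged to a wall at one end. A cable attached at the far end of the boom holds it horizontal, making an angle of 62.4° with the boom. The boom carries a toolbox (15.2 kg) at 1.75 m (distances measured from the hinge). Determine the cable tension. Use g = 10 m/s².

Choose the hinge as the axis so the unknown hinge reaction has zero arm there.
Beam weight: 30 × 10 = 300 N down at 1.695 m → arm 1.695 m, τ = 300 × 1.695 = 508.5 N·m clockwise.
Toolbox: 15.2 × 10 = 152 N down at 1.75 m → arm 1.75 m, τ = 152 × 1.75 = 266 N·m clockwise.
Total clockwise load moment = 774.5 N·m.
The cable tension T acts at 3.39 m; only its component perpendicular to the boom, T sinθ, produces torque. sin 62.4° = 0.8862.
For rotational equilibrium, T × 3.39 × 0.8862 = 774.5, so T = 774.5 / 3.004 = 258 N.

T ≈ 258 N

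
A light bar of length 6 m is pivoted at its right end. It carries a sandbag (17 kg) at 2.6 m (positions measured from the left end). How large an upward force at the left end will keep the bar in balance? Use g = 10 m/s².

F ≈ 96.3 N

Take moments about the right end.
Sandbag: 17 × 10 = 170 N down at 2.6 m → arm 3.4 m, τ = 170 × 3.4 = 578 N·m counterclockwise.
Net moment of the loads = 578 N·m counterclockwise.
The upward force F acts at the left end, arm 6 m, giving F × 6 clockwise.
Στ = 0 ⇒ F × 6 = 578 ⇒ F = 578 / 6 = 96.3 N.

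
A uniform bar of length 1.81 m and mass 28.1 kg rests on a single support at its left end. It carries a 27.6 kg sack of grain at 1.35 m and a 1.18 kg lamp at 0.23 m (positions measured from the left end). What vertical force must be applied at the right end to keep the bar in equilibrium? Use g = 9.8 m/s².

About the left end:
Beam weight: 28.1 × 9.8 = 275.4 N down at 0.905 m → arm 0.905 m, τ = 275.4 × 0.905 = 249.2 N·m clockwise.
Sack of grain: 27.6 × 9.8 = 270.5 N down at 1.35 m → arm 1.35 m, τ = 270.5 × 1.35 = 365.2 N·m clockwise.
Lamp: 1.18 × 9.8 = 11.56 N down at 0.23 m → arm 0.23 m, τ = 11.56 × 0.23 = 2.659 N·m clockwise.
Net moment of the loads = 617.1 N·m clockwise.
The upward force F acts at the right end, arm 1.81 m, giving F × 1.81 counterclockwise.
Στ = 0 ⇒ F × 1.81 = 617.1 ⇒ F = 617.1 / 1.81 = 341 N.

F ≈ 341 N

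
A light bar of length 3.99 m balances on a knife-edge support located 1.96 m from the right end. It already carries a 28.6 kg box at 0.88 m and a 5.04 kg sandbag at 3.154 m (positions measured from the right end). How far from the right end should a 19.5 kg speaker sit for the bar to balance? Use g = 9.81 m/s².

Taking torques about the knife-edge support (at 1.96 m from the right end):
Box: 28.6 × 9.81 = 280.6 N down at 0.88 m → arm 1.08 m, τ = 280.6 × 1.08 = 303 N·m clockwise.
Sandbag: 5.04 × 9.81 = 49.44 N down at 3.154 m → arm 1.194 m, τ = 49.44 × 1.194 = 59.03 N·m counterclockwise.
Net moment of existing loads = 244 N·m clockwise.
The speaker weighs 19.5 × 9.81 = 191.3 N and must supply an equal counterclockwise moment, so its lever arm about the knife-edge support is 244 / 191.3 = 1.28 m.
That puts it at 1.96 + 1.28 = 3.24 m from the right end.

x ≈ 3.24 m from the right end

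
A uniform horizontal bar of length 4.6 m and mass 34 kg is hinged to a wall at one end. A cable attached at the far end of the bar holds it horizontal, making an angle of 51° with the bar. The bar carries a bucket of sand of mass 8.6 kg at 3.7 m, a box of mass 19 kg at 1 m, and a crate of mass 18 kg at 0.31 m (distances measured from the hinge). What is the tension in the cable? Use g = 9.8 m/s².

T ≈ 369 N

Take moments about the hinge.
Beam weight: 34 × 9.8 = 333.2 N down at 2.3 m → arm 2.3 m, τ = 333.2 × 2.3 = 766.4 N·m clockwise.
Bucket of sand: 8.6 × 9.8 = 84.28 N down at 3.7 m → arm 3.7 m, τ = 84.28 × 3.7 = 311.8 N·m clockwise.
Box: 19 × 9.8 = 186.2 N down at 1 m → arm 1 m, τ = 186.2 × 1 = 186.2 N·m clockwise.
Crate: 18 × 9.8 = 176.4 N down at 0.31 m → arm 0.31 m, τ = 176.4 × 0.31 = 54.68 N·m clockwise.
Total clockwise load moment = 1319 N·m.
The cable tension T acts at 4.6 m; only its component perpendicular to the bar, T sinθ, produces torque. sin 51° = 0.7771.
For rotational equilibrium, T × 4.6 × 0.7771 = 1319, so T = 1319 / 3.575 = 369 N.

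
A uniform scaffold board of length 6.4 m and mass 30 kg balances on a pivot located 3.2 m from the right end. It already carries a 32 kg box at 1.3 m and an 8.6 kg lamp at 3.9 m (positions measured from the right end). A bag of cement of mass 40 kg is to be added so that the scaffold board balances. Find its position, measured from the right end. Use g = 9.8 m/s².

Taking torques about the pivot (at 3.2 m from the right end):
Beam weight: acts at the pivot, moment arm 0 → no torque.
Box: 32 × 9.8 = 313.6 N down at 1.3 m → arm 1.9 m, τ = 313.6 × 1.9 = 595.8 N·m clockwise.
Lamp: 8.6 × 9.8 = 84.28 N down at 3.9 m → arm 0.7 m, τ = 84.28 × 0.7 = 59 N·m counterclockwise.
Net moment of existing loads = 536.8 N·m clockwise.
The bag of cement weighs 40 × 9.8 = 392 N and must supply an equal counterclockwise moment, so its lever arm about the pivot is 536.8 / 392 = 1.37 m.
That puts it at 3.2 + 1.37 = 4.57 m from the right end.

x ≈ 4.57 m from the right end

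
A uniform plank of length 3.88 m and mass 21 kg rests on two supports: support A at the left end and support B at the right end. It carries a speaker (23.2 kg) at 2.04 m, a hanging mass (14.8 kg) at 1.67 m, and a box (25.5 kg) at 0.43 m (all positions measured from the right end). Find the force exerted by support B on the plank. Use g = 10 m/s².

R_B ≈ 526 N

Taking torques about support A:
Beam weight: 21 × 10 = 210 N down at 1.94 m → arm 1.94 m, τ = 210 × 1.94 = 407.4 N·m clockwise.
Speaker: 23.2 × 10 = 232 N down at 2.04 m → arm 1.84 m, τ = 232 × 1.84 = 426.9 N·m clockwise.
Hanging mass: 14.8 × 10 = 148 N down at 1.67 m → arm 2.21 m, τ = 148 × 2.21 = 327.1 N·m clockwise.
Box: 25.5 × 10 = 255 N down at 0.43 m → arm 3.45 m, τ = 255 × 3.45 = 879.8 N·m clockwise.
Net load moment about support A = 2041 N·m clockwise.
Reaction R at support B is upward at 0 m, arm 3.88 m → moment R × 3.88 counterclockwise.
Στ = 0 ⇒ R × 3.88 = 2041 ⇒ R = 526 N.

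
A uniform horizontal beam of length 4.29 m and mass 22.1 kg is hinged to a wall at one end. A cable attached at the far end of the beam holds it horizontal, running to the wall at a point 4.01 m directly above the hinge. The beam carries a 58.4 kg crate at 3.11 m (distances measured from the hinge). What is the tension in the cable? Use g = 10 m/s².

T ≈ 782 N

Take moments about the hinge.
Beam weight: 22.1 × 10 = 221 N down at 2.145 m → arm 2.145 m, τ = 221 × 2.145 = 474 N·m clockwise.
Crate: 58.4 × 10 = 584 N down at 3.11 m → arm 3.11 m, τ = 584 × 3.11 = 1816 N·m clockwise.
Total clockwise load moment = 2290 N·m.
The cable tension T acts at 4.29 m; only its component perpendicular to the beam, T sinθ, produces torque. sinθ = h/√(h²+d²) = 4.01/√(4.01²+4.29²) = 0.6829.
For rotational equilibrium, T × 4.29 × 0.6829 = 2290, so T = 2290 / 2.93 = 782 N.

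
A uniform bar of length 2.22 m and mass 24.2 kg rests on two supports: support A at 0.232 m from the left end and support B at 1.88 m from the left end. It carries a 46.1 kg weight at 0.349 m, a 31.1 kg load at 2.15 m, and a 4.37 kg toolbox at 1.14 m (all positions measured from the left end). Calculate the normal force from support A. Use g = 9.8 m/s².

About support B:
Beam weight: 24.2 × 9.8 = 237.2 N down at 1.11 m → arm 0.77 m, τ = 237.2 × 0.77 = 182.6 N·m counterclockwise.
Weight: 46.1 × 9.8 = 451.8 N down at 0.349 m → arm 1.531 m, τ = 451.8 × 1.531 = 691.7 N·m counterclockwise.
Load: 31.1 × 9.8 = 304.8 N down at 2.15 m → arm 0.27 m, τ = 304.8 × 0.27 = 82.3 N·m clockwise.
Toolbox: 4.37 × 9.8 = 42.83 N down at 1.14 m → arm 0.74 m, τ = 42.83 × 0.74 = 31.69 N·m counterclockwise.
Net load moment about support B = 823.7 N·m counterclockwise.
Reaction R at support A is upward at 0.232 m, arm 1.648 m → moment R × 1.648 clockwise.
For rotational equilibrium, R × 1.648 = 823.7, so R = 500 N.

R_A ≈ 500 N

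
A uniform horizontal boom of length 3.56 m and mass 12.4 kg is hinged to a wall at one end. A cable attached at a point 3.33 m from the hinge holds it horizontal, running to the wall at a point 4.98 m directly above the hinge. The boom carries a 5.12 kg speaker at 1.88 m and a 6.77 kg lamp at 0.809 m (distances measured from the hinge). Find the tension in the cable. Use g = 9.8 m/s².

Take moments about the hinge.
Beam weight: 12.4 × 9.8 = 121.5 N down at 1.78 m → arm 1.78 m, τ = 121.5 × 1.78 = 216.3 N·m clockwise.
Speaker: 5.12 × 9.8 = 50.18 N down at 1.88 m → arm 1.88 m, τ = 50.18 × 1.88 = 94.34 N·m clockwise.
Lamp: 6.77 × 9.8 = 66.35 N down at 0.809 m → arm 0.809 m, τ = 66.35 × 0.809 = 53.68 N·m clockwise.
Total clockwise load moment = 364.3 N·m.
The cable tension T acts at 3.33 m; only its component perpendicular to the boom, T sinθ, produces torque. sinθ = h/√(h²+d²) = 4.98/√(4.98²+3.33²) = 0.8313.
For rotational equilibrium, T × 3.33 × 0.8313 = 364.3, so T = 364.3 / 2.768 = 132 N.

T ≈ 132 N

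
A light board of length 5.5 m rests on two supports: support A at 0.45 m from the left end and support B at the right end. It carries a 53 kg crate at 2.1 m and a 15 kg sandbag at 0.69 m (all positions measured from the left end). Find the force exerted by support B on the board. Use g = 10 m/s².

R_B ≈ 180 N

About support A:
Crate: 53 × 10 = 530 N down at 2.1 m → arm 1.65 m, τ = 530 × 1.65 = 874.5 N·m clockwise.
Sandbag: 15 × 10 = 150 N down at 0.69 m → arm 0.24 m, τ = 150 × 0.24 = 36 N·m clockwise.
Net load moment about support A = 910.5 N·m clockwise.
Reaction R at support B is upward at 5.5 m, arm 5.05 m → moment R × 5.05 counterclockwise.
Στ = 0 ⇒ R × 5.05 = 910.5 ⇒ R = 180 N.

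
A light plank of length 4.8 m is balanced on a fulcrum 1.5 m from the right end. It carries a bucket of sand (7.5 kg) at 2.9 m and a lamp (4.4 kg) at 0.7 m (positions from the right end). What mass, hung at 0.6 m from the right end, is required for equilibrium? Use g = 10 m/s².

m ≈ 7.76 kg

Sum moments about the fulcrum (at 1.5 m from the right end) (the support reaction has zero arm there).
Bucket of sand: 7.5 × 10 = 75 N down at 2.9 m → arm 1.4 m, τ = 75 × 1.4 = 105 N·m counterclockwise.
Lamp: 4.4 × 10 = 44 N down at 0.7 m → arm 0.8 m, τ = 44 × 0.8 = 35.2 N·m clockwise.
Net moment of known loads = 69.8 N·m counterclockwise.
An unknown mass m at 0.6 m has arm 0.9 m; its moment is m·g·0.9 clockwise.
Setting net torque to zero: m × 10 × 0.9 = 69.8 → m = 69.8 / (10 × 0.9) = 7.76 kg.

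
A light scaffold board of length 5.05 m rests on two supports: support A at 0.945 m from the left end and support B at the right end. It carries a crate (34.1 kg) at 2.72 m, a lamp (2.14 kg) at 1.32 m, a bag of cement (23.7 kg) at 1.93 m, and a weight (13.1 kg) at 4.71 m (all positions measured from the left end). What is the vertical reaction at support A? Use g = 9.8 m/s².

R_A ≈ 396 N

Taking torques about support B:
Crate: 34.1 × 9.8 = 334.2 N down at 2.72 m → arm 2.33 m, τ = 334.2 × 2.33 = 778.7 N·m counterclockwise.
Lamp: 2.14 × 9.8 = 20.97 N down at 1.32 m → arm 3.73 m, τ = 20.97 × 3.73 = 78.22 N·m counterclockwise.
Bag of cement: 23.7 × 9.8 = 232.3 N down at 1.93 m → arm 3.12 m, τ = 232.3 × 3.12 = 724.8 N·m counterclockwise.
Weight: 13.1 × 9.8 = 128.4 N down at 4.71 m → arm 0.34 m, τ = 128.4 × 0.34 = 43.66 N·m counterclockwise.
Net load moment about support B = 1625 N·m counterclockwise.
Reaction R at support A is upward at 0.945 m, arm 4.105 m → moment R × 4.105 clockwise.
Setting net torque to zero: R × 4.105 = 1625 → R = 396 N.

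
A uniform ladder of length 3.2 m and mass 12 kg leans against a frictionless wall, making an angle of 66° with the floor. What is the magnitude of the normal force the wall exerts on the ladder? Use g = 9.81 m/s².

About the foot of the ladder:
Ladder weight 12×9.81 = 117.7 N acts at 1.6 m along the ladder; its horizontal arm is 1.6·cos66° = 0.6508 m → τ = 76.6 N·m clockwise.
Wall normal N acts horizontally at the top; its moment arm is the height L sinθ = 3.2·sin66° = 2.923 m, counterclockwise.
For rotational equilibrium, N × 2.923 = 76.6, so N = 26.2 N.

N_wall ≈ 26.2 N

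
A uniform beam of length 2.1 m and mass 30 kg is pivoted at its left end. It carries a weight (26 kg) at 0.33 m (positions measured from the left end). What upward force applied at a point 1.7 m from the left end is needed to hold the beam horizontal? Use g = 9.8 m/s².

Choose the left end as the axis so the unknown pivot reaction has zero arm there.
Beam weight: 30 × 9.8 = 294 N down at 1.05 m → arm 1.05 m, τ = 294 × 1.05 = 308.7 N·m clockwise.
Weight: 26 × 9.8 = 254.8 N down at 0.33 m → arm 0.33 m, τ = 254.8 × 0.33 = 84.08 N·m clockwise.
Net moment of the loads = 392.8 N·m clockwise.
The upward force F acts at a point 1.7 m from the left end, arm 1.7 m, giving F × 1.7 counterclockwise.
Setting net torque to zero: F × 1.7 = 392.8 → F = 392.8 / 1.7 = 231 N.

F ≈ 231 N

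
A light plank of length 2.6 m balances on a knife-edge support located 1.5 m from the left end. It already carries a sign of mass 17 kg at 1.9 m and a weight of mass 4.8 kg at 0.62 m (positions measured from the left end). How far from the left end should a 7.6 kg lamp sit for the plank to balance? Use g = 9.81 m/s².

x ≈ 1.16 m from the left end

Take moments about the knife-edge support (at 1.5 m from the left end).
Sign: 17 × 9.81 = 166.8 N down at 1.9 m → arm 0.4 m, τ = 166.8 × 0.4 = 66.72 N·m clockwise.
Weight: 4.8 × 9.81 = 47.09 N down at 0.62 m → arm 0.88 m, τ = 47.09 × 0.88 = 41.44 N·m counterclockwise.
Net moment of existing loads = 25.28 N·m clockwise.
The lamp weighs 7.6 × 9.81 = 74.56 N and must supply an equal counterclockwise moment, so its lever arm about the knife-edge support is 25.28 / 74.56 = 0.339 m.
That puts it at 1.5 − 0.339 = 1.16 m from the left end.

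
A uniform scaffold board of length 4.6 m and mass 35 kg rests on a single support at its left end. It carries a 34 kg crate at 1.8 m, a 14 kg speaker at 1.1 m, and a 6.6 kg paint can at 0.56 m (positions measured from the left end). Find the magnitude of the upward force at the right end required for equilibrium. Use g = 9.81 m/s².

About the left end:
Beam weight: 35 × 9.81 = 343.4 N down at 2.3 m → arm 2.3 m, τ = 343.4 × 2.3 = 789.8 N·m clockwise.
Crate: 34 × 9.81 = 333.5 N down at 1.8 m → arm 1.8 m, τ = 333.5 × 1.8 = 600.3 N·m clockwise.
Speaker: 14 × 9.81 = 137.3 N down at 1.1 m → arm 1.1 m, τ = 137.3 × 1.1 = 151 N·m clockwise.
Paint can: 6.6 × 9.81 = 64.75 N down at 0.56 m → arm 0.56 m, τ = 64.75 × 0.56 = 36.26 N·m clockwise.
Net moment of the loads = 1577 N·m clockwise.
The upward force F acts at the right end, arm 4.6 m, giving F × 4.6 counterclockwise.
Balancing moments: F × 4.6 = 1577, giving F = 1577 / 4.6 = 343 N.

F ≈ 343 N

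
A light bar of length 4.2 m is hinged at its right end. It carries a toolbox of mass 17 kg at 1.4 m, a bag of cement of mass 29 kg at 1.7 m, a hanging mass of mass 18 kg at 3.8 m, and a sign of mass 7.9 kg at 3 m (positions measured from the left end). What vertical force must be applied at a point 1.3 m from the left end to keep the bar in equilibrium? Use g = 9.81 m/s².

F ≈ 463 N

Choose the right end as the axis so the unknown pivot reaction has zero arm there.
Toolbox: 17 × 9.81 = 166.8 N down at 1.4 m → arm 2.8 m, τ = 166.8 × 2.8 = 467 N·m counterclockwise.
Bag of cement: 29 × 9.81 = 284.5 N down at 1.7 m → arm 2.5 m, τ = 284.5 × 2.5 = 711.2 N·m counterclockwise.
Hanging mass: 18 × 9.81 = 176.6 N down at 3.8 m → arm 0.4 m, τ = 176.6 × 0.4 = 70.64 N·m counterclockwise.
Sign: 7.9 × 9.81 = 77.5 N down at 3 m → arm 1.2 m, τ = 77.5 × 1.2 = 93 N·m counterclockwise.
Net moment of the loads = 1342 N·m counterclockwise.
The upward force F acts at a point 1.3 m from the left end, arm 2.9 m, giving F × 2.9 clockwise.
Στ = 0 ⇒ F × 2.9 = 1342 ⇒ F = 1342 / 2.9 = 463 N.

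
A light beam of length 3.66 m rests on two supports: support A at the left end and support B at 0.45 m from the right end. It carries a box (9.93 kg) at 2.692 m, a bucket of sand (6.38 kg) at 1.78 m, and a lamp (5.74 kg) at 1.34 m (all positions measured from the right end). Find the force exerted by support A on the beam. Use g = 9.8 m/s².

R_A ≈ 109 N

About support B:
Box: 9.93 × 9.8 = 97.31 N down at 2.692 m → arm 2.242 m, τ = 97.31 × 2.242 = 218.2 N·m counterclockwise.
Bucket of sand: 6.38 × 9.8 = 62.52 N down at 1.78 m → arm 1.33 m, τ = 62.52 × 1.33 = 83.15 N·m counterclockwise.
Lamp: 5.74 × 9.8 = 56.25 N down at 1.34 m → arm 0.89 m, τ = 56.25 × 0.89 = 50.06 N·m counterclockwise.
Net load moment about support B = 351.4 N·m counterclockwise.
Reaction R at support A is upward at 3.66 m, arm 3.21 m → moment R × 3.21 clockwise.
Setting net torque to zero: R × 3.21 = 351.4 → R = 109 N.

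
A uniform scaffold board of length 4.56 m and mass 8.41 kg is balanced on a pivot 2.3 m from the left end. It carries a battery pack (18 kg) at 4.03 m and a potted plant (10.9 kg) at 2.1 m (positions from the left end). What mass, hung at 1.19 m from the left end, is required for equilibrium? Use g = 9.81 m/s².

Choose the pivot (at 2.3 m from the left end) as the axis so the support reaction has zero arm there.
Beam weight: 8.41 × 9.81 = 82.5 N down at 2.28 m → arm 0.02 m, τ = 82.5 × 0.02 = 1.65 N·m counterclockwise.
Battery pack: 18 × 9.81 = 176.6 N down at 4.03 m → arm 1.73 m, τ = 176.6 × 1.73 = 305.5 N·m clockwise.
Potted plant: 10.9 × 9.81 = 106.9 N down at 2.1 m → arm 0.2 m, τ = 106.9 × 0.2 = 21.38 N·m counterclockwise.
Net moment of known loads = 282.5 N·m clockwise.
An unknown mass m at 1.19 m has arm 1.11 m; its moment is m·g·1.11 counterclockwise.
Setting net torque to zero: m × 9.81 × 1.11 = 282.5 → m = 282.5 / (9.81 × 1.11) = 25.9 kg.

m ≈ 25.9 kg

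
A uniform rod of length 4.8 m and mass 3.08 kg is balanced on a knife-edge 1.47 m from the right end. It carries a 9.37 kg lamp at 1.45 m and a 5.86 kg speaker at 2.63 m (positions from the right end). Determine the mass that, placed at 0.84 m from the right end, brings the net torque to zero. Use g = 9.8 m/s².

m ≈ 15 kg

Sum moments about the knife-edge (at 1.47 m from the right end) (the support reaction has zero arm there).
Beam weight: 3.08 × 9.8 = 30.18 N down at 2.4 m → arm 0.93 m, τ = 30.18 × 0.93 = 28.07 N·m counterclockwise.
Lamp: 9.37 × 9.8 = 91.83 N down at 1.45 m → arm 0.02 m, τ = 91.83 × 0.02 = 1.837 N·m clockwise.
Speaker: 5.86 × 9.8 = 57.43 N down at 2.63 m → arm 1.16 m, τ = 57.43 × 1.16 = 66.62 N·m counterclockwise.
Net moment of known loads = 92.85 N·m counterclockwise.
An unknown mass m at 0.84 m has arm 0.63 m; its moment is m·g·0.63 clockwise.
Balancing moments: m × 9.8 × 0.63 = 92.85, giving m = 92.85 / (9.8 × 0.63) = 15 kg.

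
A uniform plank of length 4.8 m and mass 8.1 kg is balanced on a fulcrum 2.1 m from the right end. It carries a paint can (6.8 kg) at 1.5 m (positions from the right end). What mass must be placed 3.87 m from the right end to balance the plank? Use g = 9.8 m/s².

m ≈ 0.932 kg

Taking torques about the fulcrum (at 2.1 m from the right end):
Beam weight: 8.1 × 9.8 = 79.38 N down at 2.4 m → arm 0.3 m, τ = 79.38 × 0.3 = 23.81 N·m counterclockwise.
Paint can: 6.8 × 9.8 = 66.64 N down at 1.5 m → arm 0.6 m, τ = 66.64 × 0.6 = 39.98 N·m clockwise.
Net moment of known loads = 16.17 N·m clockwise.
An unknown mass m at 3.87 m has arm 1.77 m; its moment is m·g·1.77 counterclockwise.
Setting net torque to zero: m × 9.8 × 1.77 = 16.17 → m = 16.17 / (9.8 × 1.77) = 0.932 kg.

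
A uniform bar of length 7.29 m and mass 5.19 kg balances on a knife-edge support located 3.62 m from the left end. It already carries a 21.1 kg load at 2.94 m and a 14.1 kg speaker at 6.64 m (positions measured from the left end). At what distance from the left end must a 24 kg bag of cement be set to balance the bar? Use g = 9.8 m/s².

x ≈ 2.44 m from the left end

Taking torques about the knife-edge support (at 3.62 m from the left end):
Beam weight: 5.19 × 9.8 = 50.86 N down at 3.645 m → arm 0.025 m, τ = 50.86 × 0.025 = 1.272 N·m clockwise.
Load: 21.1 × 9.8 = 206.8 N down at 2.94 m → arm 0.68 m, τ = 206.8 × 0.68 = 140.6 N·m counterclockwise.
Speaker: 14.1 × 9.8 = 138.2 N down at 6.64 m → arm 3.02 m, τ = 138.2 × 3.02 = 417.4 N·m clockwise.
Net moment of existing loads = 278.1 N·m clockwise.
The bag of cement weighs 24 × 9.8 = 235.2 N and must supply an equal counterclockwise moment, so its lever arm about the knife-edge support is 278.1 / 235.2 = 1.18 m.
That puts it at 3.62 − 1.18 = 2.44 m from the left end.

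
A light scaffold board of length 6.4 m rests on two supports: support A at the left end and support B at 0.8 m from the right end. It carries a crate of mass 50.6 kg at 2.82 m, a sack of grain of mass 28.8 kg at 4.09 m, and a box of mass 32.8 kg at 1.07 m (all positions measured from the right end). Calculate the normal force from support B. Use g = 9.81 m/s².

Taking torques about support A:
Crate: 50.6 × 9.81 = 496.4 N down at 2.82 m → arm 3.58 m, τ = 496.4 × 3.58 = 1777 N·m clockwise.
Sack of grain: 28.8 × 9.81 = 282.5 N down at 4.09 m → arm 2.31 m, τ = 282.5 × 2.31 = 652.6 N·m clockwise.
Box: 32.8 × 9.81 = 321.8 N down at 1.07 m → arm 5.33 m, τ = 321.8 × 5.33 = 1715 N·m clockwise.
Net load moment about support A = 4145 N·m clockwise.
Reaction R at support B is upward at 0.8 m, arm 5.6 m → moment R × 5.6 counterclockwise.
Στ = 0 ⇒ R × 5.6 = 4145 ⇒ R = 740 N.

R_B ≈ 740 N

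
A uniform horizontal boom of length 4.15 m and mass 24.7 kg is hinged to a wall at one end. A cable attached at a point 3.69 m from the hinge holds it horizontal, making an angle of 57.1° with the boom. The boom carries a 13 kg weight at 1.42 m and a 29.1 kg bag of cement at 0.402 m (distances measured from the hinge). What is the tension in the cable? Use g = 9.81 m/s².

About the hinge:
Beam weight: 24.7 × 9.81 = 242.3 N down at 2.075 m → arm 2.075 m, τ = 242.3 × 2.075 = 502.8 N·m clockwise.
Weight: 13 × 9.81 = 127.5 N down at 1.42 m → arm 1.42 m, τ = 127.5 × 1.42 = 181 N·m clockwise.
Bag of cement: 29.1 × 9.81 = 285.5 N down at 0.402 m → arm 0.402 m, τ = 285.5 × 0.402 = 114.8 N·m clockwise.
Total clockwise load moment = 798.6 N·m.
The cable tension T acts at 3.69 m; only its component perpendicular to the boom, T sinθ, produces torque. sin 57.1° = 0.8396.
For rotational equilibrium, T × 3.69 × 0.8396 = 798.6, so T = 798.6 / 3.098 = 258 N.

T ≈ 258 N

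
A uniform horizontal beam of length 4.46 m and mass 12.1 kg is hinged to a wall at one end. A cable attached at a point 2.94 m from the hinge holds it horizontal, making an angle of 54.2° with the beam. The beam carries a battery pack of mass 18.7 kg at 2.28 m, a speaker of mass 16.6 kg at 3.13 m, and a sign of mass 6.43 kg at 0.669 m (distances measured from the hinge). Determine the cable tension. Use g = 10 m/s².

Taking torques about the hinge:
Beam weight: 12.1 × 10 = 121 N down at 2.23 m → arm 2.23 m, τ = 121 × 2.23 = 269.8 N·m clockwise.
Battery pack: 18.7 × 10 = 187 N down at 2.28 m → arm 2.28 m, τ = 187 × 2.28 = 426.4 N·m clockwise.
Speaker: 16.6 × 10 = 166 N down at 3.13 m → arm 3.13 m, τ = 166 × 3.13 = 519.6 N·m clockwise.
Sign: 6.43 × 10 = 64.3 N down at 0.669 m → arm 0.669 m, τ = 64.3 × 0.669 = 43.02 N·m clockwise.
Total clockwise load moment = 1259 N·m.
The cable tension T acts at 2.94 m; only its component perpendicular to the beam, T sinθ, produces torque. sin 54.2° = 0.8111.
Στ = 0 ⇒ T × 2.94 × 0.8111 = 1259 ⇒ T = 1259 / 2.385 = 528 N.

T ≈ 528 N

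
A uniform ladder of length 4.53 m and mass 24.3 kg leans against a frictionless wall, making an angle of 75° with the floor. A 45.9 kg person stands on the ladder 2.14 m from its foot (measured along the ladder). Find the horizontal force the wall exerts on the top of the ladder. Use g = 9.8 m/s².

Taking torques about the foot of the ladder:
Ladder weight 24.3×9.8 = 238.1 N acts at 2.265 m along the ladder; its horizontal arm is 2.265·cos75° = 0.5862 m → τ = 139.6 N·m clockwise.
Person: 45.9×9.8 = 449.8 N at 2.14 m → arm 0.5539 m → τ = 249.1 N·m clockwise.
Wall normal N acts horizontally at the top; its moment arm is the height L sinθ = 4.53·sin75° = 4.376 m, counterclockwise.
Setting net torque to zero: N × 4.376 = 388.7 → N = 88.8 N.

N_wall ≈ 88.8 N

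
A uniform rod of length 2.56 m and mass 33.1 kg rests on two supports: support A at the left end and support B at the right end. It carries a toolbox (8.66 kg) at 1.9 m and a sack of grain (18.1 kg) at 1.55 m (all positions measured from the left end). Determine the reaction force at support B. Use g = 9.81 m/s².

R_B ≈ 333 N

Choose support A as the axis so its reaction then has zero moment arm.
Beam weight: 33.1 × 9.81 = 324.7 N down at 1.28 m → arm 1.28 m, τ = 324.7 × 1.28 = 415.6 N·m clockwise.
Toolbox: 8.66 × 9.81 = 84.95 N down at 1.9 m → arm 1.9 m, τ = 84.95 × 1.9 = 161.4 N·m clockwise.
Sack of grain: 18.1 × 9.81 = 177.6 N down at 1.55 m → arm 1.55 m, τ = 177.6 × 1.55 = 275.3 N·m clockwise.
Net load moment about support A = 852.3 N·m clockwise.
Reaction R at support B is upward at 2.56 m, arm 2.56 m → moment R × 2.56 counterclockwise.
Setting net torque to zero: R × 2.56 = 852.3 → R = 333 N.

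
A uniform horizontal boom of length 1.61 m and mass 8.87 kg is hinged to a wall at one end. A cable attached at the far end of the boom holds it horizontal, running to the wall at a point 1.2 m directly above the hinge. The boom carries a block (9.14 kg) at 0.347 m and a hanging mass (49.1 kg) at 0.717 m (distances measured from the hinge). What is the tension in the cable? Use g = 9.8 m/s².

About the hinge:
Beam weight: 8.87 × 9.8 = 86.93 N down at 0.805 m → arm 0.805 m, τ = 86.93 × 0.805 = 69.98 N·m clockwise.
Block: 9.14 × 9.8 = 89.57 N down at 0.347 m → arm 0.347 m, τ = 89.57 × 0.347 = 31.08 N·m clockwise.
Hanging mass: 49.1 × 9.8 = 481.2 N down at 0.717 m → arm 0.717 m, τ = 481.2 × 0.717 = 345 N·m clockwise.
Total clockwise load moment = 446.1 N·m.
The cable tension T acts at 1.61 m; only its component perpendicular to the boom, T sinθ, produces torque. sinθ = h/√(h²+d²) = 1.2/√(1.2²+1.61²) = 0.5976.
Balancing moments: T × 1.61 × 0.5976 = 446.1, giving T = 446.1 / 0.9621 = 464 N.

T ≈ 464 N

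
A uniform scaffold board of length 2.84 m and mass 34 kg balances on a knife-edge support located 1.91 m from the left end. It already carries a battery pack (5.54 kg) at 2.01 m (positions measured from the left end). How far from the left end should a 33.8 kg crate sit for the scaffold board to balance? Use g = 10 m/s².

Choose the knife-edge support (at 1.91 m from the left end) as the axis so the support reaction has zero arm there.
Beam weight: 34 × 10 = 340 N down at 1.42 m → arm 0.49 m, τ = 340 × 0.49 = 166.6 N·m counterclockwise.
Battery pack: 5.54 × 10 = 55.4 N down at 2.01 m → arm 0.1 m, τ = 55.4 × 0.1 = 5.54 N·m clockwise.
Net moment of existing loads = 161.1 N·m counterclockwise.
The crate weighs 33.8 × 10 = 338 N and must supply an equal clockwise moment, so its lever arm about the knife-edge support is 161.1 / 338 = 0.477 m.
That puts it at 1.91 + 0.477 = 2.39 m from the left end.

x ≈ 2.39 m from the left end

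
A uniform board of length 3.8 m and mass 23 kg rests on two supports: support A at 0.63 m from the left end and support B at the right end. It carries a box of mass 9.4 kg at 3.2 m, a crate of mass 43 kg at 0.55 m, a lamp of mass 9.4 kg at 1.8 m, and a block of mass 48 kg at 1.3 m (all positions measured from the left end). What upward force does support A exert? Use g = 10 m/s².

Sum moments about support B (its reaction then has zero moment arm).
Beam weight: 23 × 10 = 230 N down at 1.9 m → arm 1.9 m, τ = 230 × 1.9 = 437 N·m counterclockwise.
Box: 9.4 × 10 = 94 N down at 3.2 m → arm 0.6 m, τ = 94 × 0.6 = 56.4 N·m counterclockwise.
Crate: 43 × 10 = 430 N down at 0.55 m → arm 3.25 m, τ = 430 × 3.25 = 1398 N·m counterclockwise.
Lamp: 9.4 × 10 = 94 N down at 1.8 m → arm 2 m, τ = 94 × 2 = 188 N·m counterclockwise.
Block: 48 × 10 = 480 N down at 1.3 m → arm 2.5 m, τ = 480 × 2.5 = 1200 N·m counterclockwise.
Net load moment about support B = 3279 N·m counterclockwise.
Reaction R at support A is upward at 0.63 m, arm 3.17 m → moment R × 3.17 clockwise.
For rotational equilibrium, R × 3.17 = 3279, so R = 1030 N.

R_A ≈ 1030 N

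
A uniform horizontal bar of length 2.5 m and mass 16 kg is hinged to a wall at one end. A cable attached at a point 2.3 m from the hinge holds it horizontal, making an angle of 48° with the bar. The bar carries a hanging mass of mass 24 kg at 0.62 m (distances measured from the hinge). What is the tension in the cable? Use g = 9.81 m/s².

T ≈ 200 N

Take moments about the hinge.
Beam weight: 16 × 9.81 = 157 N down at 1.25 m → arm 1.25 m, τ = 157 × 1.25 = 196.2 N·m clockwise.
Hanging mass: 24 × 9.81 = 235.4 N down at 0.62 m → arm 0.62 m, τ = 235.4 × 0.62 = 145.9 N·m clockwise.
Total clockwise load moment = 342.1 N·m.
The cable tension T acts at 2.3 m; only its component perpendicular to the bar, T sinθ, produces torque. sin 48° = 0.7431.
Στ = 0 ⇒ T × 2.3 × 0.7431 = 342.1 ⇒ T = 342.1 / 1.709 = 200 N.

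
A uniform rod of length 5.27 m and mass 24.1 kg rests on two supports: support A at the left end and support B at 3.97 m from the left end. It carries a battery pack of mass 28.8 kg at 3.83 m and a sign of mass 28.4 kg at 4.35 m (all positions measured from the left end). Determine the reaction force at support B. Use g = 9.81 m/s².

R_B ≈ 735 N

Sum moments about support A (its reaction then has zero moment arm).
Beam weight: 24.1 × 9.81 = 236.4 N down at 2.635 m → arm 2.635 m, τ = 236.4 × 2.635 = 622.9 N·m clockwise.
Battery pack: 28.8 × 9.81 = 282.5 N down at 3.83 m → arm 3.83 m, τ = 282.5 × 3.83 = 1082 N·m clockwise.
Sign: 28.4 × 9.81 = 278.6 N down at 4.35 m → arm 4.35 m, τ = 278.6 × 4.35 = 1212 N·m clockwise.
Net load moment about support A = 2917 N·m clockwise.
Reaction R at support B is upward at 3.97 m, arm 3.97 m → moment R × 3.97 counterclockwise.
Στ = 0 ⇒ R × 3.97 = 2917 ⇒ R = 735 N.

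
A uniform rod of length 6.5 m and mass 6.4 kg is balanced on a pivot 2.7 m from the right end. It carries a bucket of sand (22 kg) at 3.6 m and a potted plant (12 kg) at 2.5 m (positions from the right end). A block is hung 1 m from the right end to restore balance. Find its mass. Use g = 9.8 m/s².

Taking torques about the pivot (at 2.7 m from the right end):
Beam weight: 6.4 × 9.8 = 62.72 N down at 3.25 m → arm 0.55 m, τ = 62.72 × 0.55 = 34.5 N·m counterclockwise.
Bucket of sand: 22 × 9.8 = 215.6 N down at 3.6 m → arm 0.9 m, τ = 215.6 × 0.9 = 194 N·m counterclockwise.
Potted plant: 12 × 9.8 = 117.6 N down at 2.5 m → arm 0.2 m, τ = 117.6 × 0.2 = 23.52 N·m clockwise.
Net moment of known loads = 205 N·m counterclockwise.
An unknown mass m at 1 m has arm 1.7 m; its moment is m·g·1.7 clockwise.
Setting net torque to zero: m × 9.8 × 1.7 = 205 → m = 205 / (9.8 × 1.7) = 12.3 kg.

m ≈ 12.3 kg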